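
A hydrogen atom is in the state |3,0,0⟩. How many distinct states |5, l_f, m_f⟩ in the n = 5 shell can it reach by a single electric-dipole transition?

E1 requires Δl = ±1, so l_f ∈ {-1, 1}; with 0 ≤ l_f ≤ n_f−1 = 4, the allowed l_f values are {1}.
For l_f = 1: m_f ∈ {m_i−1, m_i, m_i+1} ∩ [−1, 1] = {-1, 0, 1} → 3 states.
Total: 3.

3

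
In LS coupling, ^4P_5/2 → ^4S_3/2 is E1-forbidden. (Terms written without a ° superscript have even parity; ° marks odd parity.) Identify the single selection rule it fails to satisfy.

parity

Initial level: S=3/2, L=1, J=5/2, parity even. Final level: S=3/2, L=0, J=3/2, parity even.
Parity must change: even → even — fails.
ΔS = 0: S: 3/2 → 3/2 — ok.
ΔL = 0, ±1 (not L=0↔0): L: 1 → 0, ΔL = -1 — ok.
ΔJ = 0, ±1 (not J=0↔0): J: 5/2 → 3/2, ΔJ = -1 — ok.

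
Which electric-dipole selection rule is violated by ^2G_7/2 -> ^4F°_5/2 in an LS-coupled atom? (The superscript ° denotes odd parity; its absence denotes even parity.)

Reading off the term symbols: S 1/2→3/2, L 4→3, J 7/2→5/2, parity even→odd.
ΔJ = 0, ±1 (not J=0↔0): J: 7/2 → 5/2, ΔJ = -1 — passes.
Parity must change: even → odd — passes.
ΔS = 0: S: 1/2 → 3/2 — fails.
ΔL = 0, ±1 (not L=0↔0): L: 4 → 3, ΔL = -1 — passes.

the ΔS = 0 rule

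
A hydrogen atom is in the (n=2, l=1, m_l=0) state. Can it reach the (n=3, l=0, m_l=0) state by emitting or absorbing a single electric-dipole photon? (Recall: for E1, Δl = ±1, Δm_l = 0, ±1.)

allowed

l: 1 → 0 (Δl = -1). Δl = ±1 satisfied.
Δm_l = 0 − (0) = +0. E1 requires Δm_l = 0, ±1: satisfied.
All E1 selection rules are satisfied.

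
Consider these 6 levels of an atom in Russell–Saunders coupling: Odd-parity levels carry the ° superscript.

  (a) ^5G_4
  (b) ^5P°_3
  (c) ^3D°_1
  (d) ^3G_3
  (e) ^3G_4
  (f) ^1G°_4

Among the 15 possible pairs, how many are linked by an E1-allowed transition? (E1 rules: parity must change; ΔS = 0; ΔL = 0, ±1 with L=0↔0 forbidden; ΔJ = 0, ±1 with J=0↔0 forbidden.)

(a)–(b): forbidden (ΔL).
(a)–(c): forbidden (ΔS, ΔL, ΔJ).
(a)–(d): forbidden (parity, ΔS).
(a)–(e): forbidden (parity, ΔS).
(a)–(f): forbidden (ΔS).
(b)–(c): forbidden (parity, ΔS, ΔJ).
(b)–(d): forbidden (ΔS, ΔL).
(b)–(e): forbidden (ΔS, ΔL).
(b)–(f): forbidden (parity, ΔS, ΔL).
(c)–(d): forbidden (ΔL, ΔJ).
(c)–(e): forbidden (ΔL, ΔJ).
(c)–(f): forbidden (parity, ΔS, ΔL, ΔJ).
(d)–(e): forbidden (parity).
(d)–(f): forbidden (ΔS).
(e)–(f): forbidden (ΔS).
Allowed pairs: 0 of 15.

0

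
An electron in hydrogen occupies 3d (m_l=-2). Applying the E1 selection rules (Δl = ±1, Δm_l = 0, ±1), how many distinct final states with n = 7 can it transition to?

4

E1 requires Δl = ±1, so l_f ∈ {1, 3}; with 0 ≤ l_f ≤ n_f−1 = 6, the allowed l_f values are {1, 3}.
For l_f = 1: m_f ∈ {m_i−1, m_i, m_i+1} ∩ [−1, 1] = {-1} → 1 state.
For l_f = 3: m_f ∈ {m_i−1, m_i, m_i+1} ∩ [−3, 3] = {-3, -2, -1} → 3 states.
Total: 4.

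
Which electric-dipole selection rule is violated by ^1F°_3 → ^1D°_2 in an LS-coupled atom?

parity

Parity must change: odd → odd — fails.
ΔS = 0: S: 0 → 0 — ok.
ΔL = 0, ±1 (not L=0↔0): L: 3 → 2, ΔL = -1 — ok.
ΔJ = 0, ±1 (not J=0↔0): J: 3 → 2, ΔJ = -1 — ok.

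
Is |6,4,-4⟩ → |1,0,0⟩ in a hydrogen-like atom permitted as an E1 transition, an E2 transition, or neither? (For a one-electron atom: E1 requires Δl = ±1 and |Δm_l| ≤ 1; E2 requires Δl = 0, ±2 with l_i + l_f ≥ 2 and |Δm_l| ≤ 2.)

neither

Δl = 0 − 4 = -4; l_i + l_f = 4.
Δm_l = +4.
E1 (Δl = ±1, |Δm_l| ≤ 1): not satisfied.
E2 (Δl = 0,±2, l_i+l_f ≥ 2, |Δm_l| ≤ 2): not satisfied.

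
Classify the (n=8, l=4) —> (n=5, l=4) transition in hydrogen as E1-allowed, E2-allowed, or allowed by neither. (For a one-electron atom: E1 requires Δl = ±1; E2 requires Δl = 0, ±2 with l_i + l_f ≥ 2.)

E2

Δl = 4 − 4 = +0; l_i + l_f = 8.
E1 (Δl = ±1): not satisfied.
E2 (Δl = 0,±2, l_i+l_f ≥ 2): satisfied.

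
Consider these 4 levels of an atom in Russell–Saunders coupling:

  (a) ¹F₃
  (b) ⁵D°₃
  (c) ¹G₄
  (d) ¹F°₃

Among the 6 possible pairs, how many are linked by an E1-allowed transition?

2

(a)–(b): forbidden (ΔS).
(a)–(c): forbidden (parity).
(a)–(d): allowed.
(b)–(c): forbidden (ΔS, ΔL).
(b)–(d): forbidden (parity, ΔS).
(c)–(d): allowed.
Allowed pairs: 2 of 6.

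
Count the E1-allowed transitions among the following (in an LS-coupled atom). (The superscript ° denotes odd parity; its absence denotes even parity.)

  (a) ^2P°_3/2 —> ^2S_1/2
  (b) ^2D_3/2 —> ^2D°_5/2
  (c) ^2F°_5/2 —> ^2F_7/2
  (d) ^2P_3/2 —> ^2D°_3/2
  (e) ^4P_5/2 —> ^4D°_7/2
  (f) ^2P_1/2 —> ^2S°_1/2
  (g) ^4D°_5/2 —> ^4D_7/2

7

(a) allowed
(b) allowed
(c) allowed
(d) allowed
(e) allowed
(f) allowed
(g) allowed
Total allowed: 7 of 7.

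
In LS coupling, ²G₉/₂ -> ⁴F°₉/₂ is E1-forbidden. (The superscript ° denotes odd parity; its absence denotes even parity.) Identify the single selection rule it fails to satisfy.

Parity must change: even → odd — ✓.
ΔS = 0: S: 1/2 → 3/2 — ✗.
ΔL = 0, ±1 (not L=0↔0): L: 4 → 3, ΔL = -1 — ✓.
ΔJ = 0, ±1 (not J=0↔0): J: 9/2 → 9/2, ΔJ = +0 — ✓.

the ΔS = 0 rule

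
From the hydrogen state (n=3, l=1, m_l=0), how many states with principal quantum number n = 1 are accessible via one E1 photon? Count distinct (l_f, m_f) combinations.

E1 requires Δl = ±1, so l_f ∈ {0, 2}; with 0 ≤ l_f ≤ n_f−1 = 0, the allowed l_f values are {0}.
For l_f = 0: m_f ∈ {m_i−1, m_i, m_i+1} ∩ [−0, 0] = {0} → 1 state.
Total: 1.

1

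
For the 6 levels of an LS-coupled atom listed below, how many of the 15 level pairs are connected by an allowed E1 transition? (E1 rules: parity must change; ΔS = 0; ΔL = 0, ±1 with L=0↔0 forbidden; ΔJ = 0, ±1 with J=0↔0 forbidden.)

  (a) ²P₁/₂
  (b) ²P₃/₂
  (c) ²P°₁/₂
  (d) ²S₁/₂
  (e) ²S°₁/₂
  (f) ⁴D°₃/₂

5

(a)–(b): forbidden (parity).
(a)–(c): allowed.
(a)–(d): forbidden (parity).
(a)–(e): allowed.
(a)–(f): forbidden (ΔS).
(b)–(c): allowed.
(b)–(d): forbidden (parity).
(b)–(e): allowed.
(b)–(f): forbidden (ΔS).
(c)–(d): allowed.
(c)–(e): forbidden (parity).
(c)–(f): forbidden (parity, ΔS).
(d)–(e): forbidden (ΔL).
(d)–(f): forbidden (ΔS, ΔL).
(e)–(f): forbidden (parity, ΔS, ΔL).
Allowed pairs: 5 of 15.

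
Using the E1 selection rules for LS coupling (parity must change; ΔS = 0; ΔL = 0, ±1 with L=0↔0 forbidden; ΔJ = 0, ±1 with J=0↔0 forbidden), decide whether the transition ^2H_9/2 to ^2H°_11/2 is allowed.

allowed

Initial level: S=1/2, L=5, J=9/2, parity even. Final level: S=1/2, L=5, J=11/2, parity odd.
Parity must change: even → odd — ok.
ΔS = 0: S: 1/2 → 1/2 — ok.
ΔL = 0, ±1 (not L=0↔0): L: 5 → 5, ΔL = +0 — ok.
ΔJ = 0, ±1 (not J=0↔0): J: 9/2 → 11/2, ΔJ = +1 — ok.
All four E1 rules are satisfied.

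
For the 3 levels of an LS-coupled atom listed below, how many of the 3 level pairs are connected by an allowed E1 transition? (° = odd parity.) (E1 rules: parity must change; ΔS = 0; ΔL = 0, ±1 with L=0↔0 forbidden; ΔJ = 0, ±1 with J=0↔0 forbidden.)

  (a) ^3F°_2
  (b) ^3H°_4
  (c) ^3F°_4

0

(a)–(b): forbidden (parity, ΔL, ΔJ).
(a)–(c): forbidden (parity, ΔJ).
(b)–(c): forbidden (parity, ΔL).
Allowed pairs: 0 of 3.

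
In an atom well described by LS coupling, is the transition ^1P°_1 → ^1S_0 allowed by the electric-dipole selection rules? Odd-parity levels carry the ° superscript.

allowed

Reading off the term symbols: S 0→0, L 1→0, J 1→0, parity odd→even.
ΔL = 0, ±1 (not L=0↔0): L: 1 → 0, ΔL = -1 — ok.
Parity must change: odd → even — ok.
ΔJ = 0, ±1 (not J=0↔0): J: 1 → 0, ΔJ = -1 — ok.
ΔS = 0: S: 0 → 0 — ok.
All four E1 rules are satisfied.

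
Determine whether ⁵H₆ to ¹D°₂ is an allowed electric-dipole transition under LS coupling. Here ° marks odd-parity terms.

forbidden

Initial level: S=2, L=5, J=6, parity even. Final level: S=0, L=2, J=2, parity odd.
ΔS = 0: S: 2 → 0 — violated.
ΔJ = 0, ±1 (not J=0↔0): J: 6 → 2, ΔJ = -4 — violated.
ΔL = 0, ±1 (not L=0↔0): L: 5 → 2, ΔL = -3 — violated.
Parity must change: even → odd — satisfied.
Rule(s) violated: ΔS, ΔL, ΔJ.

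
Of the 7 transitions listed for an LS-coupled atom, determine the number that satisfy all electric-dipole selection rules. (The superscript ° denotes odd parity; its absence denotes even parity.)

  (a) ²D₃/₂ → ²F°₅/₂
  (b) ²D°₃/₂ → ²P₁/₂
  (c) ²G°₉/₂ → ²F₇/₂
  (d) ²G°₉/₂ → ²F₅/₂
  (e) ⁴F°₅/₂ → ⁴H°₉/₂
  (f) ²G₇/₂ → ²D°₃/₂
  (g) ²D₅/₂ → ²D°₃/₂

(a) allowed
(b) allowed
(c) allowed
(d) forbidden (ΔJ fails)
(e) forbidden (parity, ΔL, ΔJ fail)
(f) forbidden (ΔL, ΔJ fail)
(g) allowed
Total allowed: 4 of 7.

4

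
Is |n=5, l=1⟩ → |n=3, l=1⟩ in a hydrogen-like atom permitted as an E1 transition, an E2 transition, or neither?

E2

Δl = 1 − 1 = +0; l_i + l_f = 2.
E1 (Δl = ±1): not satisfied.
E2 (Δl = 0,±2, l_i+l_f ≥ 2): satisfied.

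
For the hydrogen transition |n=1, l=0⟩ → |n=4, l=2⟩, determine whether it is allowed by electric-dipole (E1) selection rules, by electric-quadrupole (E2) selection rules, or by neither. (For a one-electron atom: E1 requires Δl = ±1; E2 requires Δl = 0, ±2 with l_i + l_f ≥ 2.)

E2

Δl = 2 − 0 = +2; l_i + l_f = 2.
E1 (Δl = ±1): not satisfied.
E2 (Δl = 0,±2, l_i+l_f ≥ 2): satisfied.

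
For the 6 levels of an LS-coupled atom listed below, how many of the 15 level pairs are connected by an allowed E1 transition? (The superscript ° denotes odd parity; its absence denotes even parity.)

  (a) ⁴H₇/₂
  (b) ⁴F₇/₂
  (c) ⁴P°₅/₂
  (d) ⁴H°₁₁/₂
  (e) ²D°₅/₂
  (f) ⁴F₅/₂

0

(a)–(b): forbidden (parity, ΔL).
(a)–(c): forbidden (ΔL).
(a)–(d): forbidden (ΔJ).
(a)–(e): forbidden (ΔS, ΔL).
(a)–(f): forbidden (parity, ΔL).
(b)–(c): forbidden (ΔL).
(b)–(d): forbidden (ΔL, ΔJ).
(b)–(e): forbidden (ΔS).
(b)–(f): forbidden (parity).
(c)–(d): forbidden (parity, ΔL, ΔJ).
(c)–(e): forbidden (parity, ΔS).
(c)–(f): forbidden (ΔL).
(d)–(e): forbidden (parity, ΔS, ΔL, ΔJ).
(d)–(f): forbidden (ΔL, ΔJ).
(e)–(f): forbidden (ΔS).
Allowed pairs: 0 of 15.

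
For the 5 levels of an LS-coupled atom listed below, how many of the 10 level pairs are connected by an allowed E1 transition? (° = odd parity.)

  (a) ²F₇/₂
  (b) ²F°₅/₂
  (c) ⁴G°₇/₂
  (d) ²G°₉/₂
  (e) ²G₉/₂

3

(a)–(b): allowed.
(a)–(c): forbidden (ΔS).
(a)–(d): allowed.
(a)–(e): forbidden (parity).
(b)–(c): forbidden (parity, ΔS).
(b)–(d): forbidden (parity, ΔJ).
(b)–(e): forbidden (ΔJ).
(c)–(d): forbidden (parity, ΔS).
(c)–(e): forbidden (ΔS).
(d)–(e): allowed.
Allowed pairs: 3 of 10.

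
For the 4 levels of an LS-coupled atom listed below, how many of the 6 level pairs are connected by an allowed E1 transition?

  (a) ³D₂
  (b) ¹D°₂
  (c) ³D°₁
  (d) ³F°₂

(a)–(b): forbidden (ΔS).
(a)–(c): allowed.
(a)–(d): allowed.
(b)–(c): forbidden (parity, ΔS).
(b)–(d): forbidden (parity, ΔS).
(c)–(d): forbidden (parity).
Allowed pairs: 2 of 6.

2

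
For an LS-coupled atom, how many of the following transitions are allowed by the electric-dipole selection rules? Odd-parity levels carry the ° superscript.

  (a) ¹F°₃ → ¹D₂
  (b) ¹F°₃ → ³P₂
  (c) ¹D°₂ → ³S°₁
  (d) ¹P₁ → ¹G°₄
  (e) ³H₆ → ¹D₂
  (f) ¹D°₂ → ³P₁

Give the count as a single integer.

(a) allowed
(b) forbidden (ΔS, ΔL fail)
(c) forbidden (parity, ΔS, ΔL fail)
(d) forbidden (ΔL, ΔJ fail)
(e) forbidden (parity, ΔS, ΔL, ΔJ fail)
(f) forbidden (ΔS fails)
Total allowed: 1 of 6.

1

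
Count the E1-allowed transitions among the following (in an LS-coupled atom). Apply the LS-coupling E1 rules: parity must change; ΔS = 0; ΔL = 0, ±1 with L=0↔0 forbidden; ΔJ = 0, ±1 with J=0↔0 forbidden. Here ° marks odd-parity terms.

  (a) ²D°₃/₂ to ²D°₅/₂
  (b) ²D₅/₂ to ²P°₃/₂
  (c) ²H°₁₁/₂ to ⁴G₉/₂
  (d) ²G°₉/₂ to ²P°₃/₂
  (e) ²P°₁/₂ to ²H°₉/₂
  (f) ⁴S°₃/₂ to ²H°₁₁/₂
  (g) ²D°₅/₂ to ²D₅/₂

(a) forbidden (parity fails)
(b) allowed
(c) forbidden (ΔS fails)
(d) forbidden (parity, ΔL, ΔJ fail)
(e) forbidden (parity, ΔL, ΔJ fail)
(f) forbidden (parity, ΔS, ΔL, ΔJ fail)
(g) allowed
Total allowed: 2 of 7.

2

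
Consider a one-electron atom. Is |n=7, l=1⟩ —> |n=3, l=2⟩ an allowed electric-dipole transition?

allowed

Δl = 2 − 1 = +1; the E1 rule Δl = ±1 is ✓.
All E1 selection rules are satisfied.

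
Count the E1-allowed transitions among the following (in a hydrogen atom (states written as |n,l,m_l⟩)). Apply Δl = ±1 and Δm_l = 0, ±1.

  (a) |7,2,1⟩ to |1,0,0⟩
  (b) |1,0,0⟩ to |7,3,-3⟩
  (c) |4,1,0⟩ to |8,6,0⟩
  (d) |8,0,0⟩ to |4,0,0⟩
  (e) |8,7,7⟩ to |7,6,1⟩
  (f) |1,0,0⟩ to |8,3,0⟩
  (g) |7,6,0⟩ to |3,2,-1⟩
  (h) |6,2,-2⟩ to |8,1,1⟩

0

(a) forbidden — Δl = -2 (E1 requires Δl = ±1)
(b) forbidden — Δl = +3 (E1 requires Δl = ±1); Δm_l = -3 (E1 requires Δm_l = 0, ±1)
(c) forbidden — Δl = +5 (E1 requires Δl = ±1)
(d) forbidden — Δl = +0 (E1 requires Δl = ±1)
(e) forbidden — Δm_l = -6 (E1 requires Δm_l = 0, ±1)
(f) forbidden — Δl = +3 (E1 requires Δl = ±1)
(g) forbidden — Δl = -4 (E1 requires Δl = ±1)
(h) forbidden — Δm_l = +3 (E1 requires Δm_l = 0, ±1)
Total allowed: 0 of 8.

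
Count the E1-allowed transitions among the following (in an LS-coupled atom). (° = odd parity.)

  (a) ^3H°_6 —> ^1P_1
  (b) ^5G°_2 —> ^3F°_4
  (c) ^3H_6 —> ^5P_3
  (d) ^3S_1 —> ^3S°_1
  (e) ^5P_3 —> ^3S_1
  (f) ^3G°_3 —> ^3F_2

(a) forbidden (ΔS, ΔL, ΔJ fail)
(b) forbidden (parity, ΔS, ΔJ fail)
(c) forbidden (parity, ΔS, ΔL, ΔJ fail)
(d) forbidden (ΔL fails)
(e) forbidden (parity, ΔS, ΔJ fail)
(f) allowed
Total allowed: 1 of 6.

1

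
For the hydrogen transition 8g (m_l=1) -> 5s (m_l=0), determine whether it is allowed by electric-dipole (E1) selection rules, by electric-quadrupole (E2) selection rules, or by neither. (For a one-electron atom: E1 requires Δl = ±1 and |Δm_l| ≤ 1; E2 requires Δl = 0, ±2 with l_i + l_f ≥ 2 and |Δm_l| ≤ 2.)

Δl = 0 − 4 = -4; l_i + l_f = 4.
Δm_l = -1.
E1 (Δl = ±1, |Δm_l| ≤ 1): not satisfied.
E2 (Δl = 0,±2, l_i+l_f ≥ 2, |Δm_l| ≤ 2): not satisfied.

neither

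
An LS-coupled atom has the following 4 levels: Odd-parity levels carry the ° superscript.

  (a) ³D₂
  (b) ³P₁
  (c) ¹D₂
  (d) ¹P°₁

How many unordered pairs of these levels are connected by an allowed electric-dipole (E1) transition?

1

(a)–(b): forbidden (parity).
(a)–(c): forbidden (parity, ΔS).
(a)–(d): forbidden (ΔS).
(b)–(c): forbidden (parity, ΔS).
(b)–(d): forbidden (ΔS).
(c)–(d): allowed.
Allowed pairs: 1 of 6.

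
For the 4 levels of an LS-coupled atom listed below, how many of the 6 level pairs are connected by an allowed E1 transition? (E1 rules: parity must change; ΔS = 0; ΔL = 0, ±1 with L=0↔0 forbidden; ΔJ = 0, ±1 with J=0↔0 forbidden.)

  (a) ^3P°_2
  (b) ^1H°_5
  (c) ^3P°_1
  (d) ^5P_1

(a)–(b): forbidden (parity, ΔS, ΔL, ΔJ).
(a)–(c): forbidden (parity).
(a)–(d): forbidden (ΔS).
(b)–(c): forbidden (parity, ΔS, ΔL, ΔJ).
(b)–(d): forbidden (ΔS, ΔL, ΔJ).
(c)–(d): forbidden (ΔS).
Allowed pairs: 0 of 6.

0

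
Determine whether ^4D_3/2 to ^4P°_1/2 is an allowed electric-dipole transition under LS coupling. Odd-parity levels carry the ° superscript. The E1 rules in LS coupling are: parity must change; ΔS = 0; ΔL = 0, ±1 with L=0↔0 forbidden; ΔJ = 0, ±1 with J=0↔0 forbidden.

ΔS = 0: S: 3/2 → 3/2 — ok.
Parity must change: even → odd — ok.
ΔJ = 0, ±1 (not J=0↔0): J: 3/2 → 1/2, ΔJ = -1 — ok.
ΔL = 0, ±1 (not L=0↔0): L: 2 → 1, ΔL = -1 — ok.
All four E1 rules are satisfied.

allowed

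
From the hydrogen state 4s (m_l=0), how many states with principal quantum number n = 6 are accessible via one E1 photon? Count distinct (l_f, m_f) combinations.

3

E1 requires Δl = ±1, so l_f ∈ {-1, 1}; with 0 ≤ l_f ≤ n_f−1 = 5, the allowed l_f values are {1}.
For l_f = 1: m_f ∈ {m_i−1, m_i, m_i+1} ∩ [−1, 1] = {-1, 0, 1} → 3 states.
Total: 3.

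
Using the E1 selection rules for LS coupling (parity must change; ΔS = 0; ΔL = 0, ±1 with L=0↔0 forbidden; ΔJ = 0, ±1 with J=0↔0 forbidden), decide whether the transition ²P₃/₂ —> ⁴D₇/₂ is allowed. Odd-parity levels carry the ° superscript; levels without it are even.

forbidden

Reading off the term symbols: S 1/2→3/2, L 1→2, J 3/2→7/2, parity even→even.
Parity must change: even → even — fails.
ΔS = 0: S: 1/2 → 3/2 — fails.
ΔL = 0, ±1 (not L=0↔0): L: 1 → 2, ΔL = +1 — passes.
ΔJ = 0, ±1 (not J=0↔0): J: 3/2 → 7/2, ΔJ = +2 — fails.
Rule(s) violated: parity, ΔS, ΔJ.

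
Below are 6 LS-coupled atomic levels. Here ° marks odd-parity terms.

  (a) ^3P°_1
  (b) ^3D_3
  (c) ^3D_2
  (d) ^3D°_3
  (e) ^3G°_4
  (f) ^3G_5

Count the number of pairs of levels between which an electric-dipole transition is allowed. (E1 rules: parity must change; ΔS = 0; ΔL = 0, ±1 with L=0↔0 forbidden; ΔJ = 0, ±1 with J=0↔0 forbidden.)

4

(a)–(b): forbidden (ΔJ).
(a)–(c): allowed.
(a)–(d): forbidden (parity, ΔJ).
(a)–(e): forbidden (parity, ΔL, ΔJ).
(a)–(f): forbidden (ΔL, ΔJ).
(b)–(c): forbidden (parity).
(b)–(d): allowed.
(b)–(e): forbidden (ΔL).
(b)–(f): forbidden (parity, ΔL, ΔJ).
(c)–(d): allowed.
(c)–(e): forbidden (ΔL, ΔJ).
(c)–(f): forbidden (parity, ΔL, ΔJ).
(d)–(e): forbidden (parity, ΔL).
(d)–(f): forbidden (ΔL, ΔJ).
(e)–(f): allowed.
Allowed pairs: 4 of 15.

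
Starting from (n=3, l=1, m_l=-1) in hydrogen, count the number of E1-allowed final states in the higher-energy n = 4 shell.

E1 requires Δl = ±1, so l_f ∈ {0, 2}; with 0 ≤ l_f ≤ n_f−1 = 3, the allowed l_f values are {0, 2}.
For l_f = 0: m_f ∈ {m_i−1, m_i, m_i+1} ∩ [−0, 0] = {0} → 1 state.
For l_f = 2: m_f ∈ {m_i−1, m_i, m_i+1} ∩ [−2, 2] = {-2, -1, 0} → 3 states.
Total: 4.

4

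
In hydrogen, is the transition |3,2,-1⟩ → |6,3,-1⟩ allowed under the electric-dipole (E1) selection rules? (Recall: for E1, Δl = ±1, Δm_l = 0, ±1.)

l: 2 → 3 (Δl = +1). Δl = ±1 ok.
m_l: -1 → -1 (Δm_l = +0). |Δm_l| ≤ 1 ok.
All E1 selection rules are satisfied.

allowed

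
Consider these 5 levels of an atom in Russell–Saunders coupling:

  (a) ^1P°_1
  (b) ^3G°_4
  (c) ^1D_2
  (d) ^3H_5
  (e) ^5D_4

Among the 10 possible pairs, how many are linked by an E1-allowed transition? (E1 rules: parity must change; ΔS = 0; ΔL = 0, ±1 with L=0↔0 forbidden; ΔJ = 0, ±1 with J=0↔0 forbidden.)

(a)–(b): forbidden (parity, ΔS, ΔL, ΔJ).
(a)–(c): allowed.
(a)–(d): forbidden (ΔS, ΔL, ΔJ).
(a)–(e): forbidden (ΔS, ΔJ).
(b)–(c): forbidden (ΔS, ΔL, ΔJ).
(b)–(d): allowed.
(b)–(e): forbidden (ΔS, ΔL).
(c)–(d): forbidden (parity, ΔS, ΔL, ΔJ).
(c)–(e): forbidden (parity, ΔS, ΔJ).
(d)–(e): forbidden (parity, ΔS, ΔL).
Allowed pairs: 2 of 10.

2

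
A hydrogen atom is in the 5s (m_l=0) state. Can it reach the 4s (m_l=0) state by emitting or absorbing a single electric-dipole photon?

forbidden

Initial l = 0, final l = 0, so Δl = +0. E1 requires Δl = ±1: violated.
m_l: 0 → 0 (Δm_l = +0). |Δm_l| ≤ 1 satisfied.
The transition is electric-dipole forbidden.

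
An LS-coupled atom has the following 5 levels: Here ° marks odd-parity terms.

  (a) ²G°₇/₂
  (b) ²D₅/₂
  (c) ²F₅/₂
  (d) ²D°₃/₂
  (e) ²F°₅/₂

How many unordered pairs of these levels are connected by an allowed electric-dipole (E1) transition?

5

(a)–(b): forbidden (ΔL).
(a)–(c): allowed.
(a)–(d): forbidden (parity, ΔL, ΔJ).
(a)–(e): forbidden (parity).
(b)–(c): forbidden (parity).
(b)–(d): allowed.
(b)–(e): allowed.
(c)–(d): allowed.
(c)–(e): allowed.
(d)–(e): forbidden (parity).
Allowed pairs: 5 of 10.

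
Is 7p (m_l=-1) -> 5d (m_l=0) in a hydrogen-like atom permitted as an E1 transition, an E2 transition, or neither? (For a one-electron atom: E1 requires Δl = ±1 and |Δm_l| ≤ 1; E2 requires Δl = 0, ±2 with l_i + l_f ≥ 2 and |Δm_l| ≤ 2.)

E1

Δl = 2 − 1 = +1; l_i + l_f = 3.
Δm_l = +1.
E1 (Δl = ±1, |Δm_l| ≤ 1): satisfied.
E2 (Δl = 0,±2, l_i+l_f ≥ 2, |Δm_l| ≤ 2): not satisfied.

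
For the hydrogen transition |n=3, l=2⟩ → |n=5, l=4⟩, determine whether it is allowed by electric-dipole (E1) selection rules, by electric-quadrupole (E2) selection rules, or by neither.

E2

Δl = 4 − 2 = +2; l_i + l_f = 6.
E1 (Δl = ±1): not satisfied.
E2 (Δl = 0,±2, l_i+l_f ≥ 2): satisfied.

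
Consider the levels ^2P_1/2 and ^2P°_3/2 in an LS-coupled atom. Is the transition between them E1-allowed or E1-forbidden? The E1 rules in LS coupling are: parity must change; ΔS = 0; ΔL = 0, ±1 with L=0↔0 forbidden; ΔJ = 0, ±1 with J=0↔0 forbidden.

allowed

Initial level: S=1/2, L=1, J=1/2, parity even. Final level: S=1/2, L=1, J=3/2, parity odd.
ΔL = 0, ±1 (not L=0↔0): L: 1 → 1, ΔL = +0 — ✓.
ΔS = 0: S: 1/2 → 1/2 — ✓.
ΔJ = 0, ±1 (not J=0↔0): J: 1/2 → 3/2, ΔJ = +1 — ✓.
Parity must change: even → odd — ✓.
All four E1 rules are satisfied.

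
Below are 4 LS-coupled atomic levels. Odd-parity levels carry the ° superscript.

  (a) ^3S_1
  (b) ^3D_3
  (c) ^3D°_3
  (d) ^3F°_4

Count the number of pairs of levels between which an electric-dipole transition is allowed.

2

(a)–(b): forbidden (parity, ΔL, ΔJ).
(a)–(c): forbidden (ΔL, ΔJ).
(a)–(d): forbidden (ΔL, ΔJ).
(b)–(c): allowed.
(b)–(d): allowed.
(c)–(d): forbidden (parity).
Allowed pairs: 2 of 6.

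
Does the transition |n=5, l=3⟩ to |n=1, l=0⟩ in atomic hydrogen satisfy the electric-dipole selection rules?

forbidden

Initial l = 3, final l = 0, so Δl = -3. E1 requires Δl = ±1: fails.
The transition is electric-dipole forbidden.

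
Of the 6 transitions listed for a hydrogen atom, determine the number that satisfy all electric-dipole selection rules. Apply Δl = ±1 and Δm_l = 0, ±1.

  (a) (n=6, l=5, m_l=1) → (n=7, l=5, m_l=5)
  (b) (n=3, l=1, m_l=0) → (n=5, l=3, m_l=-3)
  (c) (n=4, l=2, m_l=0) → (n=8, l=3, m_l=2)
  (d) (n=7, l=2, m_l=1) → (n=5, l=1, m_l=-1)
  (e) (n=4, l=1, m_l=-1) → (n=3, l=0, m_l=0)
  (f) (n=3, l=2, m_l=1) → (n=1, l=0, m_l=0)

1

(a) forbidden — Δl = +0 (E1 requires Δl = ±1); Δm_l = +4 (E1 requires Δm_l = 0, ±1)
(b) forbidden — Δl = +2 (E1 requires Δl = ±1); Δm_l = -3 (E1 requires Δm_l = 0, ±1)
(c) forbidden — Δm_l = +2 (E1 requires Δm_l = 0, ±1)
(d) forbidden — Δm_l = -2 (E1 requires Δm_l = 0, ±1)
(e) allowed
(f) forbidden — Δl = -2 (E1 requires Δl = ±1)
Total allowed: 1 of 6.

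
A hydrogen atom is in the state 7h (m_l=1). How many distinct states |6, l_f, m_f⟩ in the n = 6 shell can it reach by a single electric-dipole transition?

3

E1 requires Δl = ±1, so l_f ∈ {4, 6}; with 0 ≤ l_f ≤ n_f−1 = 5, the allowed l_f values are {4}.
For l_f = 4: m_f ∈ {m_i−1, m_i, m_i+1} ∩ [−4, 4] = {0, 1, 2} → 3 states.
Total: 3.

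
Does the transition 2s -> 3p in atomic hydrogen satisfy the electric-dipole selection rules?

Δl = 1 − 0 = +1; the E1 rule Δl = ±1 is satisfied.
All E1 selection rules are satisfied.

allowed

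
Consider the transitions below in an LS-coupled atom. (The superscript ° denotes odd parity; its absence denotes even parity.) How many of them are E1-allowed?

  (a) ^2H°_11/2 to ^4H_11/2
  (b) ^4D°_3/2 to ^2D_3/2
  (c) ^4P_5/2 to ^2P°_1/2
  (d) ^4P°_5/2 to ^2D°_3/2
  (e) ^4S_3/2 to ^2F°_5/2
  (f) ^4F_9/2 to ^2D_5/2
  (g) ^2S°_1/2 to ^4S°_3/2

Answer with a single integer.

0

(a) forbidden (ΔS fails)
(b) forbidden (ΔS fails)
(c) forbidden (ΔS, ΔJ fail)
(d) forbidden (parity, ΔS fail)
(e) forbidden (ΔS, ΔL fail)
(f) forbidden (parity, ΔS, ΔJ fail)
(g) forbidden (parity, ΔS, ΔL fail)
Total allowed: 0 of 7.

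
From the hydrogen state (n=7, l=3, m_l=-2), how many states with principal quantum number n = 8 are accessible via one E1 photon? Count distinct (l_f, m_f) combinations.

5

E1 requires Δl = ±1, so l_f ∈ {2, 4}; with 0 ≤ l_f ≤ n_f−1 = 7, the allowed l_f values are {2, 4}.
For l_f = 2: m_f ∈ {m_i−1, m_i, m_i+1} ∩ [−2, 2] = {-2, -1} → 2 states.
For l_f = 4: m_f ∈ {m_i−1, m_i, m_i+1} ∩ [−4, 4] = {-3, -2, -1} → 3 states.
Total: 5.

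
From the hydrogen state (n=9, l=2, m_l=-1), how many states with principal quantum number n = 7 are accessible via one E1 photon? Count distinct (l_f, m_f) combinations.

5

E1 requires Δl = ±1, so l_f ∈ {1, 3}; with 0 ≤ l_f ≤ n_f−1 = 6, the allowed l_f values are {1, 3}.
For l_f = 1: m_f ∈ {m_i−1, m_i, m_i+1} ∩ [−1, 1] = {-1, 0} → 2 states.
For l_f = 3: m_f ∈ {m_i−1, m_i, m_i+1} ∩ [−3, 3] = {-2, -1, 0} → 3 states.
Total: 5.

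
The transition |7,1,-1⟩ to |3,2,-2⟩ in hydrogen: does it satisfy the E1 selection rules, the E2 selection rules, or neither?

Δl = 2 − 1 = +1; l_i + l_f = 3.
Δm_l = -1.
E1 (Δl = ±1, |Δm_l| ≤ 1): satisfied.
E2 (Δl = 0,±2, l_i+l_f ≥ 2, |Δm_l| ≤ 2): not satisfied.

E1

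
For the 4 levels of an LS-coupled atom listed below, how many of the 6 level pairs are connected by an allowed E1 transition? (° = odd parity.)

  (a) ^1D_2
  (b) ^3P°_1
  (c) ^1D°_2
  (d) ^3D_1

2

(a)–(b): forbidden (ΔS).
(a)–(c): allowed.
(a)–(d): forbidden (parity, ΔS).
(b)–(c): forbidden (parity, ΔS).
(b)–(d): allowed.
(c)–(d): forbidden (ΔS).
Allowed pairs: 2 of 6.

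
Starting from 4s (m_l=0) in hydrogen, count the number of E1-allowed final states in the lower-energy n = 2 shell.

3

E1 requires Δl = ±1, so l_f ∈ {-1, 1}; with 0 ≤ l_f ≤ n_f−1 = 1, the allowed l_f values are {1}.
For l_f = 1: m_f ∈ {m_i−1, m_i, m_i+1} ∩ [−1, 1] = {-1, 0, 1} → 3 states.
Total: 3.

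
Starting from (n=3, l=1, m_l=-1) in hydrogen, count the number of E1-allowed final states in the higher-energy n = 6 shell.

E1 requires Δl = ±1, so l_f ∈ {0, 2}; with 0 ≤ l_f ≤ n_f−1 = 5, the allowed l_f values are {0, 2}.
For l_f = 0: m_f ∈ {m_i−1, m_i, m_i+1} ∩ [−0, 0] = {0} → 1 state.
For l_f = 2: m_f ∈ {m_i−1, m_i, m_i+1} ∩ [−2, 2] = {-2, -1, 0} → 3 states.
Total: 4.

4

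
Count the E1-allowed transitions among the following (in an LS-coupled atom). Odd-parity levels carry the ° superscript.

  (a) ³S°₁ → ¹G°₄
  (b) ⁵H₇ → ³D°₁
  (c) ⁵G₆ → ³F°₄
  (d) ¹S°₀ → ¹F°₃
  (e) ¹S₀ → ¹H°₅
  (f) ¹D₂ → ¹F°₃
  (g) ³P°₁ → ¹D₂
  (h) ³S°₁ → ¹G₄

(a) forbidden (parity, ΔS, ΔL, ΔJ fail)
(b) forbidden (ΔS, ΔL, ΔJ fail)
(c) forbidden (ΔS, ΔJ fail)
(d) forbidden (parity, ΔL, ΔJ fail)
(e) forbidden (ΔL, ΔJ fail)
(f) allowed
(g) forbidden (ΔS fails)
(h) forbidden (ΔS, ΔL, ΔJ fail)
Total allowed: 1 of 8.

1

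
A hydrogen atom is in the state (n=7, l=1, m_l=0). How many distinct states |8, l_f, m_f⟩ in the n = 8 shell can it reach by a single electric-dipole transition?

4

E1 requires Δl = ±1, so l_f ∈ {0, 2}; with 0 ≤ l_f ≤ n_f−1 = 7, the allowed l_f values are {0, 2}.
For l_f = 0: m_f ∈ {m_i−1, m_i, m_i+1} ∩ [−0, 0] = {0} → 1 state.
For l_f = 2: m_f ∈ {m_i−1, m_i, m_i+1} ∩ [−2, 2] = {-1, 0, 1} → 3 states.
Total: 4.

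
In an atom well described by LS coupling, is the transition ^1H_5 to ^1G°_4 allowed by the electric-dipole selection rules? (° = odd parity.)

allowed

ΔL = 0, ±1 (not L=0↔0): L: 5 → 4, ΔL = -1 — satisfied.
ΔJ = 0, ±1 (not J=0↔0): J: 5 → 4, ΔJ = -1 — satisfied.
Parity must change: even → odd — satisfied.
ΔS = 0: S: 0 → 0 — satisfied.
All four E1 rules are satisfied.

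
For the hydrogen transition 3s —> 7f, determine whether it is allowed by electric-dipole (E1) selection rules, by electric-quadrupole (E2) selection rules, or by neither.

neither

Δl = 3 − 0 = +3; l_i + l_f = 3.
E1 (Δl = ±1): not satisfied.
E2 (Δl = 0,±2, l_i+l_f ≥ 2): not satisfied.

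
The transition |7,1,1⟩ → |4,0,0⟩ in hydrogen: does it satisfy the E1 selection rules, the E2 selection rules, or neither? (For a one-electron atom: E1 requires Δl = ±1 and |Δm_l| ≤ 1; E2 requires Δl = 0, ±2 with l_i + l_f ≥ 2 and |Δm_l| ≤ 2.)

Δl = 0 − 1 = -1; l_i + l_f = 1.
Δm_l = -1.
E1 (Δl = ±1, |Δm_l| ≤ 1): satisfied.
E2 (Δl = 0,±2, l_i+l_f ≥ 2, |Δm_l| ≤ 2): not satisfied.

E1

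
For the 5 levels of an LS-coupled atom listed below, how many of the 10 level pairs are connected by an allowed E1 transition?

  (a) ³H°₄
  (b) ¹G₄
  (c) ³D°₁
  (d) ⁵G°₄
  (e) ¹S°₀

0

(a)–(b): forbidden (ΔS).
(a)–(c): forbidden (parity, ΔL, ΔJ).
(a)–(d): forbidden (parity, ΔS).
(a)–(e): forbidden (parity, ΔS, ΔL, ΔJ).
(b)–(c): forbidden (ΔS, ΔL, ΔJ).
(b)–(d): forbidden (ΔS).
(b)–(e): forbidden (ΔL, ΔJ).
(c)–(d): forbidden (parity, ΔS, ΔL, ΔJ).
(c)–(e): forbidden (parity, ΔS, ΔL).
(d)–(e): forbidden (parity, ΔS, ΔL, ΔJ).
Allowed pairs: 0 of 10.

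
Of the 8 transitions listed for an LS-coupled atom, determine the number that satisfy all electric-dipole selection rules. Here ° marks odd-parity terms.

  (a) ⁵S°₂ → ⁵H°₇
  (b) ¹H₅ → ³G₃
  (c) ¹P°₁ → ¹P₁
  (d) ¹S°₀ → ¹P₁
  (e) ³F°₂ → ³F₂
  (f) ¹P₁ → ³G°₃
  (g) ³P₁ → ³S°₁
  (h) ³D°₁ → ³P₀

5

(a) forbidden (parity, ΔL, ΔJ fail)
(b) forbidden (parity, ΔS, ΔJ fail)
(c) allowed
(d) allowed
(e) allowed
(f) forbidden (ΔS, ΔL, ΔJ fail)
(g) allowed
(h) allowed
Total allowed: 5 of 8.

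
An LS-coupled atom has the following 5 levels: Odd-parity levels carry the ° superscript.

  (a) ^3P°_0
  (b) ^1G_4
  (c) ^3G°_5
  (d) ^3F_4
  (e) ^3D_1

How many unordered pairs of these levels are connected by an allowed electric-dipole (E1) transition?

2

(a)–(b): forbidden (ΔS, ΔL, ΔJ).
(a)–(c): forbidden (parity, ΔL, ΔJ).
(a)–(d): forbidden (ΔL, ΔJ).
(a)–(e): allowed.
(b)–(c): forbidden (ΔS).
(b)–(d): forbidden (parity, ΔS).
(b)–(e): forbidden (parity, ΔS, ΔL, ΔJ).
(c)–(d): allowed.
(c)–(e): forbidden (ΔL, ΔJ).
(d)–(e): forbidden (parity, ΔJ).
Allowed pairs: 2 of 10.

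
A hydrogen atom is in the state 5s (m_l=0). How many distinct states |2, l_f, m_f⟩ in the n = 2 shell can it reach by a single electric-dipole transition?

E1 requires Δl = ±1, so l_f ∈ {-1, 1}; with 0 ≤ l_f ≤ n_f−1 = 1, the allowed l_f values are {1}.
For l_f = 1: m_f ∈ {m_i−1, m_i, m_i+1} ∩ [−1, 1] = {-1, 0, 1} → 3 states.
Total: 3.

3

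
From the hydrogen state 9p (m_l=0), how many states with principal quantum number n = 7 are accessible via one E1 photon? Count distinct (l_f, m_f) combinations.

E1 requires Δl = ±1, so l_f ∈ {0, 2}; with 0 ≤ l_f ≤ n_f−1 = 6, the allowed l_f values are {0, 2}.
For l_f = 0: m_f ∈ {m_i−1, m_i, m_i+1} ∩ [−0, 0] = {0} → 1 state.
For l_f = 2: m_f ∈ {m_i−1, m_i, m_i+1} ∩ [−2, 2] = {-1, 0, 1} → 3 states.
Total: 4.

4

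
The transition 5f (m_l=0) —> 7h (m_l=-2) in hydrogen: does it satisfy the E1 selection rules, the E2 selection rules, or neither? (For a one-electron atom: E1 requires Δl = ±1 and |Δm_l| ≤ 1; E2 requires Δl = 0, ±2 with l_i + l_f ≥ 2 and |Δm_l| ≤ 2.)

Δl = 5 − 3 = +2; l_i + l_f = 8.
Δm_l = -2.
E1 (Δl = ±1, |Δm_l| ≤ 1): not satisfied.
E2 (Δl = 0,±2, l_i+l_f ≥ 2, |Δm_l| ≤ 2): satisfied.

E2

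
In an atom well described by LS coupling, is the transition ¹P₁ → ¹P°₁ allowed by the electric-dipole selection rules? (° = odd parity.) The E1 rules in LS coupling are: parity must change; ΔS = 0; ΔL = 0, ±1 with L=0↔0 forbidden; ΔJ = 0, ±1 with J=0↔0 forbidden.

Reading off the term symbols: S 0→0, L 1→1, J 1→1, parity even→odd.
Parity must change: even → odd — satisfied.
ΔS = 0: S: 0 → 0 — satisfied.
ΔL = 0, ±1 (not L=0↔0): L: 1 → 1, ΔL = +0 — satisfied.
ΔJ = 0, ±1 (not J=0↔0): J: 1 → 1, ΔJ = +0 — satisfied.
All four E1 rules are satisfied.

allowed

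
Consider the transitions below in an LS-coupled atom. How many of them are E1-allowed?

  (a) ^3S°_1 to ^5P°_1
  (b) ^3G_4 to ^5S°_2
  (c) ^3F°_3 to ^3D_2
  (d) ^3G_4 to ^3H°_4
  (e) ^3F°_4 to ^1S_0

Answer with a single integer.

2

(a) forbidden (parity, ΔS fail)
(b) forbidden (ΔS, ΔL, ΔJ fail)
(c) allowed
(d) allowed
(e) forbidden (ΔS, ΔL, ΔJ fail)
Total allowed: 2 of 5.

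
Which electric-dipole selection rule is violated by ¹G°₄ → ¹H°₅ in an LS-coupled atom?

parity

Initial level: S=0, L=4, J=4, parity odd. Final level: S=0, L=5, J=5, parity odd.
ΔJ = 0, ±1 (not J=0↔0): J: 4 → 5, ΔJ = +1 — ✓.
ΔL = 0, ±1 (not L=0↔0): L: 4 → 5, ΔL = +1 — ✓.
Parity must change: odd → odd — ✗.
ΔS = 0: S: 0 → 0 — ✓.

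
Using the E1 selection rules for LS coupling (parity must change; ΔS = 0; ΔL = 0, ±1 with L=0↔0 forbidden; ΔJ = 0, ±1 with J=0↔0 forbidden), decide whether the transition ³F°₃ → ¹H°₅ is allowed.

Parity must change: odd → odd — fails.
ΔS = 0: S: 1 → 0 — fails.
ΔL = 0, ±1 (not L=0↔0): L: 3 → 5, ΔL = +2 — fails.
ΔJ = 0, ±1 (not J=0↔0): J: 3 → 5, ΔJ = +2 — fails.
Rule(s) violated: parity, ΔS, ΔL, ΔJ.

forbidden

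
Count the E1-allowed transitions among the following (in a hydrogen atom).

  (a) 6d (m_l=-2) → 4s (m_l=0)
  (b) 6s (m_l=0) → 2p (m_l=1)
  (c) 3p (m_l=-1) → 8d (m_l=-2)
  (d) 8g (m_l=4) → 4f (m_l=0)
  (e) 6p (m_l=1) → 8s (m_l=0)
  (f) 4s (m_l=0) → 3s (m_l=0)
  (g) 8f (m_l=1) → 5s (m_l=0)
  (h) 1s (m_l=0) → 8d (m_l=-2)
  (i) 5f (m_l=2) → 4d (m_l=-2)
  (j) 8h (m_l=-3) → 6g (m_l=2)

3

(a) forbidden — Δl = -2 (E1 requires Δl = ±1); Δm_l = +2 (E1 requires Δm_l = 0, ±1)
(b) allowed
(c) allowed
(d) forbidden — Δm_l = -4 (E1 requires Δm_l = 0, ±1)
(e) allowed
(f) forbidden — Δl = +0 (E1 requires Δl = ±1)
(g) forbidden — Δl = -3 (E1 requires Δl = ±1)
(h) forbidden — Δl = +2 (E1 requires Δl = ±1); Δm_l = -2 (E1 requires Δm_l = 0, ±1)
(i) forbidden — Δm_l = -4 (E1 requires Δm_l = 0, ±1)
(j) forbidden — Δm_l = +5 (E1 requires Δm_l = 0, ±1)
Total allowed: 3 of 10.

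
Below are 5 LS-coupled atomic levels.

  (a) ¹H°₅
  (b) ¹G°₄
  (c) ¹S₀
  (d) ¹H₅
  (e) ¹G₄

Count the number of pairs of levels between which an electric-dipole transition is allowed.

(a)–(b): forbidden (parity).
(a)–(c): forbidden (ΔL, ΔJ).
(a)–(d): allowed.
(a)–(e): allowed.
(b)–(c): forbidden (ΔL, ΔJ).
(b)–(d): allowed.
(b)–(e): allowed.
(c)–(d): forbidden (parity, ΔL, ΔJ).
(c)–(e): forbidden (parity, ΔL, ΔJ).
(d)–(e): forbidden (parity).
Allowed pairs: 4 of 10.

4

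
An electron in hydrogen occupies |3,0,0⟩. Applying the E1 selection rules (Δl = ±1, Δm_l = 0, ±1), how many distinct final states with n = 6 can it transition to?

3

E1 requires Δl = ±1, so l_f ∈ {-1, 1}; with 0 ≤ l_f ≤ n_f−1 = 5, the allowed l_f values are {1}.
For l_f = 1: m_f ∈ {m_i−1, m_i, m_i+1} ∩ [−1, 1] = {-1, 0, 1} → 3 states.
Total: 3.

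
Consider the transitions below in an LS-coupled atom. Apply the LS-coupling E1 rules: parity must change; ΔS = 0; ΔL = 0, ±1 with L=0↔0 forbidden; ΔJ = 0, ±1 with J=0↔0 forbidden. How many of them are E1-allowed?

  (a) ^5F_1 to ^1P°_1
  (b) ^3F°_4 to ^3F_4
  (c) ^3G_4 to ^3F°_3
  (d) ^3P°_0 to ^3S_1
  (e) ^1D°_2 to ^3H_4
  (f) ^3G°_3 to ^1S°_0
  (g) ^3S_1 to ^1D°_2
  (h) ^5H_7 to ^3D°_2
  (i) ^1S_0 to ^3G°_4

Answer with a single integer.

(a) forbidden (ΔS, ΔL fail)
(b) allowed
(c) allowed
(d) allowed
(e) forbidden (ΔS, ΔL, ΔJ fail)
(f) forbidden (parity, ΔS, ΔL, ΔJ fail)
(g) forbidden (ΔS, ΔL fail)
(h) forbidden (ΔS, ΔL, ΔJ fail)
(i) forbidden (ΔS, ΔL, ΔJ fail)
Total allowed: 3 of 9.

3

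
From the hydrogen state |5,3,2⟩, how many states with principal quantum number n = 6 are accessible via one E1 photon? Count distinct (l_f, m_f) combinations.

5

E1 requires Δl = ±1, so l_f ∈ {2, 4}; with 0 ≤ l_f ≤ n_f−1 = 5, the allowed l_f values are {2, 4}.
For l_f = 2: m_f ∈ {m_i−1, m_i, m_i+1} ∩ [−2, 2] = {1, 2} → 2 states.
For l_f = 4: m_f ∈ {m_i−1, m_i, m_i+1} ∩ [−4, 4] = {1, 2, 3} → 3 states.
Total: 5.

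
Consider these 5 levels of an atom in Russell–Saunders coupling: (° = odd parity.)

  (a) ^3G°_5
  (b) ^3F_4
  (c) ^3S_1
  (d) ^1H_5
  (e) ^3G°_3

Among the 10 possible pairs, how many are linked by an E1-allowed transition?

2

(a)–(b): allowed.
(a)–(c): forbidden (ΔL, ΔJ).
(a)–(d): forbidden (ΔS).
(a)–(e): forbidden (parity, ΔJ).
(b)–(c): forbidden (parity, ΔL, ΔJ).
(b)–(d): forbidden (parity, ΔS, ΔL).
(b)–(e): allowed.
(c)–(d): forbidden (parity, ΔS, ΔL, ΔJ).
(c)–(e): forbidden (ΔL, ΔJ).
(d)–(e): forbidden (ΔS, ΔJ).
Allowed pairs: 2 of 10.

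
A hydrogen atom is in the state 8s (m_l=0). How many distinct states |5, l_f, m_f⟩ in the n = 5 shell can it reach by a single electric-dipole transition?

E1 requires Δl = ±1, so l_f ∈ {-1, 1}; with 0 ≤ l_f ≤ n_f−1 = 4, the allowed l_f values are {1}.
For l_f = 1: m_f ∈ {m_i−1, m_i, m_i+1} ∩ [−1, 1] = {-1, 0, 1} → 3 states.
Total: 3.

3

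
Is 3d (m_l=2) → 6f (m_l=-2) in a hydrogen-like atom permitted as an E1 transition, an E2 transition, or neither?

neither

Δl = 3 − 2 = +1; l_i + l_f = 5.
Δm_l = -4.
E1 (Δl = ±1, |Δm_l| ≤ 1): not satisfied.
E2 (Δl = 0,±2, l_i+l_f ≥ 2, |Δm_l| ≤ 2): not satisfied.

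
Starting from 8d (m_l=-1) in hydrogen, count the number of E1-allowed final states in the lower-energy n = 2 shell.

E1 requires Δl = ±1, so l_f ∈ {1, 3}; with 0 ≤ l_f ≤ n_f−1 = 1, the allowed l_f values are {1}.
For l_f = 1: m_f ∈ {m_i−1, m_i, m_i+1} ∩ [−1, 1] = {-1, 0} → 2 states.
Total: 2.

2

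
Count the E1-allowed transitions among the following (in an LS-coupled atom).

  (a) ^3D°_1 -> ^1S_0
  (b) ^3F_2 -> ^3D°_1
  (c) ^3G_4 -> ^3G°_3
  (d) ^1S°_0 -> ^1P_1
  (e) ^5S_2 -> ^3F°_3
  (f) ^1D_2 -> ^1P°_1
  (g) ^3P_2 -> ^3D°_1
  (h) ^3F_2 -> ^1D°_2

5

(a) forbidden (ΔS, ΔL fail)
(b) allowed
(c) allowed
(d) allowed
(e) forbidden (ΔS, ΔL fail)
(f) allowed
(g) allowed
(h) forbidden (ΔS fails)
Total allowed: 5 of 8.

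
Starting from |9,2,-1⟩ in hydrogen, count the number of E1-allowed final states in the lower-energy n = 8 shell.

5

E1 requires Δl = ±1, so l_f ∈ {1, 3}; with 0 ≤ l_f ≤ n_f−1 = 7, the allowed l_f values are {1, 3}.
For l_f = 1: m_f ∈ {m_i−1, m_i, m_i+1} ∩ [−1, 1] = {-1, 0} → 2 states.
For l_f = 3: m_f ∈ {m_i−1, m_i, m_i+1} ∩ [−3, 3] = {-2, -1, 0} → 3 states.
Total: 5.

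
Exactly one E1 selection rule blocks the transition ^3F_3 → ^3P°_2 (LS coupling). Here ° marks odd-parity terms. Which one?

ΔL = 0, ±1 (not L=0↔0): L: 3 → 1, ΔL = -2 — fails.
Parity must change: even → odd — ok.
ΔS = 0: S: 1 → 1 — ok.
ΔJ = 0, ±1 (not J=0↔0): J: 3 → 2, ΔJ = -1 — ok.

the ΔL = 0, ±1 rule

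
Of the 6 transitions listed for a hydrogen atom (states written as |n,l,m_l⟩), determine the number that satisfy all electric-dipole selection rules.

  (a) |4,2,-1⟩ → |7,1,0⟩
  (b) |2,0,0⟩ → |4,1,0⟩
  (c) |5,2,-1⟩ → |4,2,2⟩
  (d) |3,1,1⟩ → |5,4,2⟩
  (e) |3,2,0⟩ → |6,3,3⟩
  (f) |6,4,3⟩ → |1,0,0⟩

2

(a) allowed
(b) allowed
(c) forbidden — Δl = +0 (E1 requires Δl = ±1); Δm_l = +3 (E1 requires Δm_l = 0, ±1)
(d) forbidden — Δl = +3 (E1 requires Δl = ±1)
(e) forbidden — Δm_l = +3 (E1 requires Δm_l = 0, ±1)
(f) forbidden — Δl = -4 (E1 requires Δl = ±1); Δm_l = -3 (E1 requires Δm_l = 0, ±1)
Total allowed: 2 of 6.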